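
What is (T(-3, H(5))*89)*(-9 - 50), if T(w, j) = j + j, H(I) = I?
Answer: -52510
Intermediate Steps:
T(w, j) = 2*j
(T(-3, H(5))*89)*(-9 - 50) = ((2*5)*89)*(-9 - 50) = (10*89)*(-59) = 890*(-59) = -52510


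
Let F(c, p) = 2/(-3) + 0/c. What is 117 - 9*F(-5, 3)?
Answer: 123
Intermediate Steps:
F(c, p) = -⅔ (F(c, p) = 2*(-⅓) + 0 = -⅔ + 0 = -⅔)
117 - 9*F(-5, 3) = 117 - 9*(-⅔) = 117 + 6 = 123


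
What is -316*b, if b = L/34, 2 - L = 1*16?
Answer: 2212/17 ≈ 130.12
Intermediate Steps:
L = -14 (L = 2 - 16 = -14)
b = -7/17 (b = -14/34 = -14*1/34 = -7/17 ≈ -0.41176)
-316*b = -316*(-7/17) = 2212/17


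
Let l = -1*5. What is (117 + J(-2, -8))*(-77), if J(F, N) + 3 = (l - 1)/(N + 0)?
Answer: -35343/4 ≈ -8835.8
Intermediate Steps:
l = -5
J(F, N) = -3 - 6/N (J(F, N) = -3 + (-5 - 1)/(N + 0) = -3 - 6/N)
(117 + J(-2, -8))*(-77) = (117 + (-3 - 6/(-8)))*(-77) = (117 + (-3 - 6*(-1/8)))*(-77) = (117 + (-3 + 3/4))*(-77) = (117 - 9/4)*(-77) = (459/4)*(-77) = -35343/4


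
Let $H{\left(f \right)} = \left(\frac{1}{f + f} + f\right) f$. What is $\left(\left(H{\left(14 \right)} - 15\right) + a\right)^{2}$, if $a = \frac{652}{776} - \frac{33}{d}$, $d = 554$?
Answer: $\frac{95949802387609}{2887772644} \approx 33226.0$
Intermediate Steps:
$H{\left(f \right)} = f \left(f + \frac{1}{2 f}\right)$ ($H{\left(f \right)} = \left(\frac{1}{2 f} + f\right) f = \left(f + \frac{1}{2 f}\right) f = f \left(f + \frac{1}{2 f}\right)$)
$a = \frac{20975}{26869}$ ($a = \frac{652}{776} - \frac{33}{554} = 652 \cdot \frac{1}{776} - \frac{33}{554} = \frac{163}{194} - \frac{33}{554} = \frac{20975}{26869} \approx 0.78064$)
$\left(\left(H{\left(14 \right)} - 15\right) + a\right)^{2} = \left(\left(\left(\frac{1}{2} + 14^{2}\right) - 15\right) + \frac{20975}{26869}\right)^{2} = \left(\left(\left(\frac{1}{2} + 196\right) - 15\right) + \frac{20975}{26869}\right)^{2} = \left(\left(\frac{393}{2} - 15\right) + \frac{20975}{26869}\right)^{2} = \left(\frac{363}{2} + \frac{20975}{26869}\right)^{2} = \left(\frac{9795397}{53738}\right)^{2} = \frac{95949802387609}{2887772644}$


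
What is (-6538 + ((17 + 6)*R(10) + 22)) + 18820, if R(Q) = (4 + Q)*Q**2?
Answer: 44504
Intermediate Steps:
R(Q) = Q**2*(4 + Q)
(-6538 + ((17 + 6)*R(10) + 22)) + 18820 = (-6538 + ((17 + 6)*(10**2*(4 + 10)) + 22)) + 18820 = (-6538 + (23*(100*14) + 22)) + 18820 = (-6538 + (23*1400 + 22)) + 18820 = (-6538 + (32200 + 22)) + 18820 = (-6538 + 32222) + 18820 = 25684 + 18820 = 44504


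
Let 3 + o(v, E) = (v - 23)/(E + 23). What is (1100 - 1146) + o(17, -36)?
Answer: -631/13 ≈ -48.538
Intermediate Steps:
o(v, E) = -3 + (-23 + v)/(23 + E) (o(v, E) = -3 + (v - 23)/(E + 23) = -3 + (-23 + v)/(23 + E))
(1100 - 1146) + o(17, -36) = (1100 - 1146) + (-92 + 17 - 3*(-36))/(23 - 36) = -46 + (-92 + 17 + 108)/(-13) = -46 - 1/13*33 = -46 - 33/13 = -631/13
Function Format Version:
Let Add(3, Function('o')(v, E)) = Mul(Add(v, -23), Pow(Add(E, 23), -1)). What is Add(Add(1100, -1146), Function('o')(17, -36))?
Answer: Rational(-631, 13) ≈ -48.538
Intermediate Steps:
Function('o')(v, E) = Add(-3, Mul(Pow(Add(23, E), -1), Add(-23, v))) (Function('o')(v, E) = Add(-3, Mul(Add(v, -23), Pow(Add(E, 23), -1))) = Add(-3, Mul(Add(-23, v), Pow(Add(23, E), -1))) = Add(-3, Mul(Pow(Add(23, E), -1), Add(-23, v))))
Add(Add(1100, -1146), Function('o')(17, -36)) = Add(Add(1100, -1146), Mul(Pow(Add(23, -36), -1), Add(-92, 17, Mul(-3, -36)))) = Add(-46, Mul(Pow(-13, -1), Add(-92, 17, 108))) = Add(-46, Mul(Rational(-1, 13), 33)) = Add(-46, Rational(-33, 13)) = Rational(-631, 13)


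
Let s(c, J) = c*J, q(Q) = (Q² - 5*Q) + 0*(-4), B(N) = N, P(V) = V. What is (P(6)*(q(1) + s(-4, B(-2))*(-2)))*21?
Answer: -2520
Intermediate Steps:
q(Q) = Q² - 5*Q (q(Q) = (Q² - 5*Q) + 0 = Q² - 5*Q)
s(c, J) = J*c
(P(6)*(q(1) + s(-4, B(-2))*(-2)))*21 = (6*(1*(-5 + 1) - 2*(-4)*(-2)))*21 = (6*(1*(-4) + 8*(-2)))*21 = (6*(-4 - 16))*21 = (6*(-20))*21 = -120*21 = -2520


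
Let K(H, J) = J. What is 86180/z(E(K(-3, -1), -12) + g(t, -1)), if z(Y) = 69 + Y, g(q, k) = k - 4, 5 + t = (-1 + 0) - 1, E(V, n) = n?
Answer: 21545/13 ≈ 1657.3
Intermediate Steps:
t = -7 (t = -5 + ((-1 + 0) - 1) = -5 + (-1 - 1) = -5 - 2 = -7)
g(q, k) = -4 + k
86180/z(E(K(-3, -1), -12) + g(t, -1)) = 86180/(69 + (-12 + (-4 - 1))) = 86180/(69 + (-12 - 5)) = 86180/(69 - 17) = 86180/52 = 86180*(1/52) = 21545/13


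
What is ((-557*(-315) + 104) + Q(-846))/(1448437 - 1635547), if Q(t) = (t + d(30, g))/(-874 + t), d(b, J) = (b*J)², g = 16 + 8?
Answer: -21531709/22987800 ≈ -0.93666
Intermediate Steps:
g = 24
d(b, J) = J²*b² (d(b, J) = (J*b)² = J²*b²)
Q(t) = (518400 + t)/(-874 + t) (Q(t) = (t + 24²*30²)/(-874 + t) = (t + 576*900)/(-874 + t) = (t + 518400)/(-874 + t) = (518400 + t)/(-874 + t))
((-557*(-315) + 104) + Q(-846))/(1448437 - 1635547) = ((-557*(-315) + 104) + (518400 - 846)/(-874 - 846))/(1448437 - 1635547) = ((175455 + 104) + 517554/(-1720))/(-187110) = (175559 - 1/1720*517554)*(-1/187110) = (175559 - 258777/860)*(-1/187110) = (150721963/860)*(-1/187110) = -21531709/22987800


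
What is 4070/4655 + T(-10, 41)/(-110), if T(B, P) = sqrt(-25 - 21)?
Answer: 814/931 - I*sqrt(46)/110 ≈ 0.87433 - 0.061658*I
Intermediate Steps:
T(B, P) = I*sqrt(46) (T(B, P) = sqrt(-46) = I*sqrt(46))
4070/4655 + T(-10, 41)/(-110) = 4070/4655 + (I*sqrt(46))/(-110) = 4070*(1/4655) + (I*sqrt(46))*(-1/110) = 814/931 - I*sqrt(46)/110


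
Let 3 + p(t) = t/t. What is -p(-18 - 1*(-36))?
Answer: 2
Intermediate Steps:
p(t) = -2 (p(t) = -3 + t/t = -3 + 1 = -2)
-p(-18 - 1*(-36)) = -1*(-2) = 2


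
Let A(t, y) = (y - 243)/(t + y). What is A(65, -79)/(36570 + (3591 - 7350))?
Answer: 23/32811 ≈ 0.00070098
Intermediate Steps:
A(t, y) = (-243 + y)/(t + y)
A(65, -79)/(36570 + (3591 - 7350)) = ((-243 - 79)/(65 - 79))/(36570 + (3591 - 7350)) = (-322/(-14))/(36570 - 3759) = -1/14*(-322)/32811 = 23*(1/32811) = 23/32811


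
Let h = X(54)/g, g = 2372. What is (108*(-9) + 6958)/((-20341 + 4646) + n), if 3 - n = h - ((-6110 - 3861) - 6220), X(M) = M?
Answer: -7099396/37813265 ≈ -0.18775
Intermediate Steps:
h = 27/1186 (h = 54/2372 = 54*(1/2372) = 27/1186 ≈ 0.022766)
n = -19198995/1186 (n = 3 - (27/1186 - ((-6110 - 3861) - 6220)) = 3 - (27/1186 - (-9971 - 6220)) = 3 - (27/1186 - 1*(-16191)) = 3 - (27/1186 + 16191) = 3 - 1*19202553/1186 = 3 - 19202553/1186 = -19198995/1186 ≈ -16188.)
(108*(-9) + 6958)/((-20341 + 4646) + n) = (108*(-9) + 6958)/((-20341 + 4646) - 19198995/1186) = (-972 + 6958)/(-15695 - 19198995/1186) = 5986/(-37813265/1186) = 5986*(-1186/37813265) = -7099396/37813265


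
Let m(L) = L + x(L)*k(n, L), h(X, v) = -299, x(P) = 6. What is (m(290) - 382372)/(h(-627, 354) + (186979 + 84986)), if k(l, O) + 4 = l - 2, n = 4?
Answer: -191047/135833 ≈ -1.4065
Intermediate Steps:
k(l, O) = -6 + l (k(l, O) = -4 + (l - 2) = -4 + (-2 + l) = -6 + l)
m(L) = -12 + L (m(L) = L + 6*(-6 + 4) = L + 6*(-2) = L - 12 = -12 + L)
(m(290) - 382372)/(h(-627, 354) + (186979 + 84986)) = ((-12 + 290) - 382372)/(-299 + (186979 + 84986)) = (278 - 382372)/(-299 + 271965) = -382094/271666 = -382094*1/271666 = -191047/135833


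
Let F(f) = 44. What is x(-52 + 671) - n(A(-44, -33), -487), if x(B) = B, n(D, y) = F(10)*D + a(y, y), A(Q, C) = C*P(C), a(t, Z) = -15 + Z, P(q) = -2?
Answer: -1783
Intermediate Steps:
A(Q, C) = -2*C (A(Q, C) = C*(-2) = -2*C)
n(D, y) = -15 + y + 44*D (n(D, y) = 44*D + (-15 + y) = -15 + y + 44*D)
x(-52 + 671) - n(A(-44, -33), -487) = (-52 + 671) - (-15 - 487 + 44*(-2*(-33))) = 619 - (-15 - 487 + 44*66) = 619 - (-15 - 487 + 2904) = 619 - 1*2402 = 619 - 2402 = -1783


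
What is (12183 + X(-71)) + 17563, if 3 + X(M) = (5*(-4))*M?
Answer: 31163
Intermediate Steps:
X(M) = -3 - 20*M (X(M) = -3 + (5*(-4))*M = -3 - 20*M)
(12183 + X(-71)) + 17563 = (12183 + (-3 - 20*(-71))) + 17563 = (12183 + (-3 + 1420)) + 17563 = (12183 + 1417) + 17563 = 13600 + 17563 = 31163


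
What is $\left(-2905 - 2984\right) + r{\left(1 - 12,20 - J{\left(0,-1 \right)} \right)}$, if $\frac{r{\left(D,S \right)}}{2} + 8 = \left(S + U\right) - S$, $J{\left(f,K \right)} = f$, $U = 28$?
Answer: $-5849$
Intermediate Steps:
$r{\left(D,S \right)} = 40$ ($r{\left(D,S \right)} = -16 + 2 \left(\left(S + 28\right) - S\right) = -16 + 2 \left(\left(28 + S\right) - S\right) = -16 + 2 \cdot 28 = -16 + 56 = 40$)
$\left(-2905 - 2984\right) + r{\left(1 - 12,20 - J{\left(0,-1 \right)} \right)} = \left(-2905 - 2984\right) + 40 = -5889 + 40 = -5849$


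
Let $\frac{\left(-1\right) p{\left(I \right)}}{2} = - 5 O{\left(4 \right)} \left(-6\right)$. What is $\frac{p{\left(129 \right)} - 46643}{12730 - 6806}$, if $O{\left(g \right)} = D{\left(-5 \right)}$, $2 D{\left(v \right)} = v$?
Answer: $- \frac{46493}{5924} \approx -7.8482$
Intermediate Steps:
$D{\left(v \right)} = \frac{v}{2}$
$O{\left(g \right)} = - \frac{5}{2}$ ($O{\left(g \right)} = \frac{1}{2} \left(-5\right) = - \frac{5}{2}$)
$p{\left(I \right)} = 150$ ($p{\left(I \right)} = - 2 \left(-5\right) \left(- \frac{5}{2}\right) \left(-6\right) = - 2 \cdot \frac{25}{2} \left(-6\right) = \left(-2\right) \left(-75\right) = 150$)
$\frac{p{\left(129 \right)} - 46643}{12730 - 6806} = \frac{150 - 46643}{12730 - 6806} = - \frac{46493}{5924}$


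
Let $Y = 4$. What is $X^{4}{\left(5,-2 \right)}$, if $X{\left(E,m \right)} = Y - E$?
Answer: $1$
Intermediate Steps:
$X{\left(E,m \right)} = 4 - E$
$X^{4}{\left(5,-2 \right)} = \left(4 - 5\right)^{4} = \left(-1\right)^{4} = 1$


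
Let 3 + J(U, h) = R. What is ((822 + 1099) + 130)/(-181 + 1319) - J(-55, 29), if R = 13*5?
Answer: -68505/1138 ≈ -60.198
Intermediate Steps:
R = 65
J(U, h) = 62 (J(U, h) = -3 + 65 = 62)
((822 + 1099) + 130)/(-181 + 1319) - J(-55, 29) = ((822 + 1099) + 130)/(-181 + 1319) - 1*62 = (1921 + 130)/1138 - 62 = 2051*(1/1138) - 62 = 2051/1138 - 62 = -68505/1138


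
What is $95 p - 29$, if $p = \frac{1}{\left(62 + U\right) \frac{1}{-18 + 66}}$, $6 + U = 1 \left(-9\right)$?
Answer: $\frac{3197}{47} \approx 68.021$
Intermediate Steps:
$U = -15$ ($U = -6 + 1 \left(-9\right) = -6 - 9 = -15$)
$p = \frac{48}{47}$ ($p = \frac{1}{\left(62 - 15\right) \frac{1}{-18 + 66}} = \frac{1}{47 \cdot \frac{1}{48}} = \frac{1}{\frac{47}{48}} = \frac{48}{47} \approx 1.0213$)
$95 p - 29 = 95 \cdot \frac{48}{47} - 29 = \frac{4560}{47} - 29 = \frac{3197}{47}$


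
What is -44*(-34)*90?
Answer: 134640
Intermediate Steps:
-44*(-34)*90 = 1496*90 = 134640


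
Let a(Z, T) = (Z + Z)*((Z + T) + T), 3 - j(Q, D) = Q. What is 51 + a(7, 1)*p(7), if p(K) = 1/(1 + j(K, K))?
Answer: 9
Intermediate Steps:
j(Q, D) = 3 - Q
a(Z, T) = 2*Z*(Z + 2*T) (a(Z, T) = (2*Z)*((T + Z) + T) = (2*Z)*(Z + 2*T) = 2*Z*(Z + 2*T))
p(K) = 1/(4 - K) (p(K) = 1/(1 + (3 - K)) = 1/(4 - K))
51 + a(7, 1)*p(7) = 51 + (2*7*(7 + 2*1))*(-1/(-4 + 7)) = 51 + (2*7*(7 + 2))*(-1/3) = 51 + (2*7*9)*(-1*⅓) = 51 + 126*(-⅓) = 51 - 42 = 9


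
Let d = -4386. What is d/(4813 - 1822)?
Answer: -1462/997 ≈ -1.4664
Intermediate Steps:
d/(4813 - 1822) = -4386/(4813 - 1822) = -4386/2991 = -4386*1/2991 = -1462/997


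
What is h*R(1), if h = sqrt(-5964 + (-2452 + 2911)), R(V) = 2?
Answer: 2*I*sqrt(5505) ≈ 148.39*I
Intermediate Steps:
h = I*sqrt(5505) (h = sqrt(-5964 + 459) = sqrt(-5505) = I*sqrt(5505) ≈ 74.196*I)
h*R(1) = (I*sqrt(5505))*2 = 2*I*sqrt(5505)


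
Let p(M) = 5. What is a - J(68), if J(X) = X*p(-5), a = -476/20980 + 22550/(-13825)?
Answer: -990961697/2900485 ≈ -341.65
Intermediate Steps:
a = -4796797/2900485 (a = -476*1/20980 + 22550*(-1/13825) = -119/5245 - 902/553 = -4796797/2900485 ≈ -1.6538)
J(X) = 5*X (J(X) = X*5 = 5*X)
a - J(68) = -4796797/2900485 - 5*68 = -4796797/2900485 - 1*340 = -4796797/2900485 - 340 = -990961697/2900485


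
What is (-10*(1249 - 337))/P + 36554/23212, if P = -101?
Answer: 15384671/167458 ≈ 91.872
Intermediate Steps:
(-10*(1249 - 337))/P + 36554/23212 = -10*(1249 - 337)/(-101) + 36554/23212 = -10*912*(-1/101) + 36554*(1/23212) = -9120*(-1/101) + 2611/1658 = 9120/101 + 2611/1658 = 15384671/167458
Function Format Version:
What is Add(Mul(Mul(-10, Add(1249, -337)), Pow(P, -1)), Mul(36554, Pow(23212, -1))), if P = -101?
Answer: Rational(15384671, 167458) ≈ 91.872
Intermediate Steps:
Add(Mul(Mul(-10, Add(1249, -337)), Pow(P, -1)), Mul(36554, Pow(23212, -1))) = Add(Mul(Mul(-10, Add(1249, -337)), Pow(-101, -1)), Mul(36554, Pow(23212, -1))) = Add(Mul(Mul(-10, 912), Rational(-1, 101)), Mul(36554, Rational(1, 23212))) = Add(Mul(-9120, Rational(-1, 101)), Rational(2611, 1658)) = Add(Rational(9120, 101), Rational(2611, 1658)) = Rational(15384671, 167458)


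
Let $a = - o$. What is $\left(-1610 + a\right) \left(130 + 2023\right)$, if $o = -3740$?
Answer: $4585890$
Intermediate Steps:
$a = 3740$ ($a = \left(-1\right) \left(-3740\right) = 3740$)
$\left(-1610 + a\right) \left(130 + 2023\right) = \left(-1610 + 3740\right) \left(130 + 2023\right) = 2130 \cdot 2153 = 4585890$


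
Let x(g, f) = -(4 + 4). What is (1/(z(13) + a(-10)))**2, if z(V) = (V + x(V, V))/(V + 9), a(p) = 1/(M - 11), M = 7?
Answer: 1936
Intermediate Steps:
x(g, f) = -8 (x(g, f) = -1*8 = -8)
a(p) = -1/4 (a(p) = 1/(7 - 11) = 1/(-4) = -1/4)
z(V) = (-8 + V)/(9 + V) (z(V) = (V - 8)/(V + 9) = (-8 + V)/(9 + V))
(1/(z(13) + a(-10)))**2 = (1/((-8 + 13)/(9 + 13) - 1/4))**2 = (1/(5/22 - 1/4))**2 = (1/(-1/44))**2 = (-44)**2 = 1936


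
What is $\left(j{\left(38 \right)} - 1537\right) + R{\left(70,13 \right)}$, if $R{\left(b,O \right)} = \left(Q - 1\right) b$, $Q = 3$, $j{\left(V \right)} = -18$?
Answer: $-1415$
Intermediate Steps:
$R{\left(b,O \right)} = 2 b$ ($R{\left(b,O \right)} = \left(3 - 1\right) b = 2 b$)
$\left(j{\left(38 \right)} - 1537\right) + R{\left(70,13 \right)} = \left(-18 - 1537\right) + 2 \cdot 70 = \left(-18 - 1537\right) + 140 = -1555 + 140 = -1415$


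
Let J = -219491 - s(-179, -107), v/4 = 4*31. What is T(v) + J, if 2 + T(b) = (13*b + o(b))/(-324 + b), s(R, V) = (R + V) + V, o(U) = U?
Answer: -9419564/43 ≈ -2.1906e+5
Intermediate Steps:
v = 496 (v = 4*(4*31) = 4*124 = 496)
s(R, V) = R + 2*V
T(b) = -2 + 14*b/(-324 + b) (T(b) = -2 + (13*b + b)/(-324 + b) = -2 + (14*b)/(-324 + b) = -2 + 14*b/(-324 + b))
J = -219098 (J = -219491 - (-179 + 2*(-107)) = -219491 - (-179 - 214) = -219491 - 1*(-393) = -219491 + 393 = -219098)
T(v) + J = 12*(54 + 496)/(-324 + 496) - 219098 = 12*550/172 - 219098 = 12*(1/172)*550 - 219098 = 1650/43 - 219098 = -9419564/43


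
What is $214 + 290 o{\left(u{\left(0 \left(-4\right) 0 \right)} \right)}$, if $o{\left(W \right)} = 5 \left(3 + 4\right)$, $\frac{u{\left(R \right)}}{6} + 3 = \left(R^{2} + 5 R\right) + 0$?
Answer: $10364$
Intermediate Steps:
$u{\left(R \right)} = -18 + 6 R^{2} + 30 R$ ($u{\left(R \right)} = -18 + 6 \left(\left(R^{2} + 5 R\right) + 0\right) = -18 + 6 \left(R^{2} + 5 R\right) = -18 + \left(6 R^{2} + 30 R\right) = -18 + 6 R^{2} + 30 R$)
$o{\left(W \right)} = 35$ ($o{\left(W \right)} = 5 \cdot 7 = 35$)
$214 + 290 o{\left(u{\left(0 \left(-4\right) 0 \right)} \right)} = 214 + 290 \cdot 35 = 214 + 10150 = 10364$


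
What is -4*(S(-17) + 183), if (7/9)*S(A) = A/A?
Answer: -5160/7 ≈ -737.14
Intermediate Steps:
S(A) = 9/7 (S(A) = 9*(A/A)/7 = (9/7)*1 = 9/7)
-4*(S(-17) + 183) = -4*(9/7 + 183) = -4*1290/7 = -5160/7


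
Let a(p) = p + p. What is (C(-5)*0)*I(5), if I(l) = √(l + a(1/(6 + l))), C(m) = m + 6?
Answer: 0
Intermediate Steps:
a(p) = 2*p
C(m) = 6 + m
I(l) = √(l + 2/(6 + l))
(C(-5)*0)*I(5) = ((6 - 5)*0)*√((2 + 5*(6 + 5))/(6 + 5)) = (1*0)*√((2 + 5*11)/11) = 0*√((2 + 55)/11) = 0*√((1/11)*57) = 0*√(57/11) = 0*(√627/11) = 0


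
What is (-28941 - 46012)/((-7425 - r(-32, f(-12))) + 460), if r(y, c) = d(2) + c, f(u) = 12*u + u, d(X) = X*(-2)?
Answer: 74953/6805 ≈ 11.014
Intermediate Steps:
d(X) = -2*X
f(u) = 13*u
r(y, c) = -4 + c (r(y, c) = -2*2 + c = -4 + c)
(-28941 - 46012)/((-7425 - r(-32, f(-12))) + 460) = (-28941 - 46012)/((-7425 - (-4 + 13*(-12))) + 460) = -74953/((-7425 - (-4 - 156)) + 460) = -74953/((-7425 - 1*(-160)) + 460) = -74953/((-7425 + 160) + 460) = -74953/(-7265 + 460) = -74953/(-6805) = -74953*(-1/6805) = 74953/6805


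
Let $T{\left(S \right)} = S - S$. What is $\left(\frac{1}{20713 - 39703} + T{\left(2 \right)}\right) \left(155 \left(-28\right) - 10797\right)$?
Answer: $\frac{15137}{18990} \approx 0.7971$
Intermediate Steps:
$T{\left(S \right)} = 0$
$\left(\frac{1}{20713 - 39703} + T{\left(2 \right)}\right) \left(155 \left(-28\right) - 10797\right) = \left(\frac{1}{20713 - 39703} + 0\right) \left(155 \left(-28\right) - 10797\right) = \left(\frac{1}{-18990} + 0\right) \left(-4340 - 10797\right) = \left(- \frac{1}{18990} + 0\right) \left(-15137\right) = \left(- \frac{1}{18990}\right) \left(-15137\right) = \frac{15137}{18990}$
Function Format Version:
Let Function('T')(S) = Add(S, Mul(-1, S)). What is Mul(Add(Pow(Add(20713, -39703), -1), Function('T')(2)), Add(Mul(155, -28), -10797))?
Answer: Rational(15137, 18990) ≈ 0.79710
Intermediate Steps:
Function('T')(S) = 0
Mul(Add(Pow(Add(20713, -39703), -1), Function('T')(2)), Add(Mul(155, -28), -10797)) = Mul(Add(Pow(Add(20713, -39703), -1), 0), Add(Mul(155, -28), -10797)) = Mul(Add(Pow(-18990, -1), 0), Add(-4340, -10797)) = Mul(Add(Rational(-1, 18990), 0), -15137) = Mul(Rational(-1, 18990), -15137) = Rational(15137, 18990)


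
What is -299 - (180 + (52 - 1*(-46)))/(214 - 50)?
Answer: -24657/82 ≈ -300.70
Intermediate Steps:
-299 - (180 + (52 - 1*(-46)))/(214 - 50) = -299 - (180 + (52 + 46))/164 = -299 - (180 + 98)/164 = -299 - 278/164 = -299 - 1*139/82 = -299 - 139/82 = -24657/82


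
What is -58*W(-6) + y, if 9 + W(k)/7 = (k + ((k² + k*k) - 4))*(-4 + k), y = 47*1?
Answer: 255421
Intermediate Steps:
y = 47
W(k) = -63 + 7*(-4 + k)*(-4 + k + 2*k²) (W(k) = -63 + 7*((k + ((k² + k*k) - 4))*(-4 + k)) = -63 + 7*((k + ((k² + k²) - 4))*(-4 + k)) = -63 + 7*((k + (2*k² - 4))*(-4 + k)) = -63 + 7*((k + (-4 + 2*k²))*(-4 + k)) = -63 + 7*((-4 + k + 2*k²)*(-4 + k)) = -63 + 7*((-4 + k)*(-4 + k + 2*k²)) = -63 + 7*(-4 + k)*(-4 + k + 2*k²))
-58*W(-6) + y = -58*(49 - 56*(-6) - 49*(-6)² + 14*(-6)³) + 47 = -58*(49 + 336 - 49*36 + 14*(-216)) + 47 = -58*(49 + 336 - 1764 - 3024) + 47 = -58*(-4403) + 47 = 255374 + 47 = 255421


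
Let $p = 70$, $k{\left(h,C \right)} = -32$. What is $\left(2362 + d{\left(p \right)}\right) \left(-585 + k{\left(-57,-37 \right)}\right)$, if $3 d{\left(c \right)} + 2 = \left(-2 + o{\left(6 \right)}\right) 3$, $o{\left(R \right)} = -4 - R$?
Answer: $- \frac{4348616}{3} \approx -1.4495 \cdot 10^{6}$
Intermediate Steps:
$d{\left(c \right)} = - \frac{38}{3}$ ($d{\left(c \right)} = - \frac{2}{3} + \frac{\left(-2 - 10\right) 3}{3} = - \frac{2}{3} + \frac{\left(-12\right) 3}{3} = - \frac{2}{3} + \frac{1}{3} \left(-36\right) = - \frac{2}{3} - 12 = - \frac{38}{3}$)
$\left(2362 + d{\left(p \right)}\right) \left(-585 + k{\left(-57,-37 \right)}\right) = \left(2362 - \frac{38}{3}\right) \left(-585 - 32\right) = \frac{7048}{3} \left(-617\right) = - \frac{4348616}{3}$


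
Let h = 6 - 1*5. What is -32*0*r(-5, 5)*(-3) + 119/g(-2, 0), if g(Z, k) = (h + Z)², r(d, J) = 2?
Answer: 119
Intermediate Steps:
h = 1 (h = 6 - 5 = 1)
g(Z, k) = (1 + Z)²
-32*0*r(-5, 5)*(-3) + 119/g(-2, 0) = -32*0*2*(-3) + 119/((1 - 2)²) = -0*(-3) + 119/((-1)²) = -32*0 + 119/1 = 0 + 119*1 = 0 + 119 = 119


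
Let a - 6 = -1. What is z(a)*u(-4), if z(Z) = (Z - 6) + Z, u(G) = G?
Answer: -16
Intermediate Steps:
a = 5 (a = 6 - 1 = 5)
z(Z) = -6 + 2*Z (z(Z) = (-6 + Z) + Z = -6 + 2*Z)
z(a)*u(-4) = (-6 + 2*5)*(-4) = (-6 + 10)*(-4) = 4*(-4) = -16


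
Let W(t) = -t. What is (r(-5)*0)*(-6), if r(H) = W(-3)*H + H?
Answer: 0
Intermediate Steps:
r(H) = 4*H (r(H) = (-1*(-3))*H + H = 3*H + H = 4*H)
(r(-5)*0)*(-6) = ((4*(-5))*0)*(-6) = -20*0*(-6) = 0*(-6) = 0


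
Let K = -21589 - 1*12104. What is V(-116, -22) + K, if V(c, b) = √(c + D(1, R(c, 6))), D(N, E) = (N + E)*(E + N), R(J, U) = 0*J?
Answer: -33693 + I*√115 ≈ -33693.0 + 10.724*I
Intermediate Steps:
R(J, U) = 0
K = -33693 (K = -21589 - 12104 = -33693)
D(N, E) = (E + N)² (D(N, E) = (E + N)*(E + N) = (E + N)²)
V(c, b) = √(1 + c) (V(c, b) = √(c + (0 + 1)²) = √(c + 1²) = √(c + 1) = √(1 + c))
V(-116, -22) + K = √(1 - 116) - 33693 = √(-115) - 33693 = I*√115 - 33693 = -33693 + I*√115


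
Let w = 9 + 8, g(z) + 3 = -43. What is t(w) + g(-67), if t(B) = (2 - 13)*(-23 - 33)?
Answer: 570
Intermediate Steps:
g(z) = -46 (g(z) = -3 - 43 = -46)
w = 17
t(B) = 616 (t(B) = -11*(-56) = 616)
t(w) + g(-67) = 616 - 46 = 570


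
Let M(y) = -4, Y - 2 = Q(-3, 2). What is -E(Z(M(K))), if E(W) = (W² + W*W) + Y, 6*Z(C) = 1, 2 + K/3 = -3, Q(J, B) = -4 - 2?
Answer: 71/18 ≈ 3.9444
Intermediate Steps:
Q(J, B) = -6
Y = -4 (Y = 2 - 6 = -4)
K = -15 (K = -6 + 3*(-3) = -6 - 9 = -15)
Z(C) = ⅙ (Z(C) = (⅙)*1 = ⅙)
E(W) = -4 + 2*W² (E(W) = (W² + W*W) - 4 = (W² + W²) - 4 = 2*W² - 4 = -4 + 2*W²)
-E(Z(M(K))) = -(-4 + 2*(⅙)²) = -(-4 + 2*(1/36)) = -(-4 + 1/18) = -1*(-71/18) = 71/18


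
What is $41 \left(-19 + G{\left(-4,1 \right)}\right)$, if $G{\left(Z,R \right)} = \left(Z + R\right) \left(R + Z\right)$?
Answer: $-410$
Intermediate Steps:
$G{\left(Z,R \right)} = \left(R + Z\right)^{2}$ ($G{\left(Z,R \right)} = \left(R + Z\right) \left(R + Z\right) = \left(R + Z\right)^{2}$)
$41 \left(-19 + G{\left(-4,1 \right)}\right) = 41 \left(-19 + \left(1 - 4\right)^{2}\right) = 41 \left(-19 + \left(-3\right)^{2}\right) = 41 \left(-19 + 9\right) = 41 \left(-10\right) = -410$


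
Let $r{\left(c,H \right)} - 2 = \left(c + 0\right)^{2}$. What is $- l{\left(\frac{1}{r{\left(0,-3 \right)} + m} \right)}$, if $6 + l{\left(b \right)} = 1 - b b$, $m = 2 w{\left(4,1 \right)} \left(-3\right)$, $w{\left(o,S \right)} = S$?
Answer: $\frac{81}{16} \approx 5.0625$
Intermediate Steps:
$r{\left(c,H \right)} = 2 + c^{2}$ ($r{\left(c,H \right)} = 2 + \left(c + 0\right)^{2} = 2 + c^{2}$)
$m = -6$ ($m = 2 \cdot 1 \left(-3\right) = 2 \left(-3\right) = -6$)
$l{\left(b \right)} = -5 - b^{2}$ ($l{\left(b \right)} = -6 - \left(-1 + b b\right) = -6 - \left(-1 + b^{2}\right) = -5 - b^{2}$)
$- l{\left(\frac{1}{r{\left(0,-3 \right)} + m} \right)} = - (-5 - \left(\frac{1}{\left(2 + 0^{2}\right) - 6}\right)^{2}) = - (-5 - \left(\frac{1}{\left(2 + 0\right) - 6}\right)^{2}) = - (-5 - \left(\frac{1}{2 - 6}\right)^{2}) = - (-5 - \left(\frac{1}{-4}\right)^{2}) = - (-5 - \left(- \frac{1}{4}\right)^{2}) = - (-5 - \frac{1}{16}) = \left(-1\right) \left(- \frac{81}{16}\right) = \frac{81}{16}$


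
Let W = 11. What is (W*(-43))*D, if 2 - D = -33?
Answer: -16555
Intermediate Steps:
D = 35 (D = 2 - 1*(-33) = 2 + 33 = 35)
(W*(-43))*D = (11*(-43))*35 = -473*35 = -16555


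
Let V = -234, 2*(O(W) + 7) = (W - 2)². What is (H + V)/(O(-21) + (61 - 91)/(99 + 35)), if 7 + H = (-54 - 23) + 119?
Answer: -26666/34475 ≈ -0.77349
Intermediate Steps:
O(W) = -7 + (-2 + W)²/2 (O(W) = -7 + (W - 2)²/2 = -7 + (-2 + W)²/2)
H = 35 (H = -7 + ((-54 - 23) + 119) = -7 + (-77 + 119) = -7 + 42 = 35)
(H + V)/(O(-21) + (61 - 91)/(99 + 35)) = (35 - 234)/((-7 + (-2 - 21)²/2) + (61 - 91)/(99 + 35)) = -199/((-7 + (½)*(-23)²) - 30/134) = -199/((-7 + (½)*529) - 30*1/134) = -199/((-7 + 529/2) - 15/67) = -199/(515/2 - 15/67) = -199/34475/134 = -199*134/34475 = -26666/34475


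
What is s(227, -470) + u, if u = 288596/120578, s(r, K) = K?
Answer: -28191532/60289 ≈ -467.61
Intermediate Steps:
u = 144298/60289 (u = 288596*(1/120578) = 144298/60289 ≈ 2.3934)
s(227, -470) + u = -470 + 144298/60289 = -28191532/60289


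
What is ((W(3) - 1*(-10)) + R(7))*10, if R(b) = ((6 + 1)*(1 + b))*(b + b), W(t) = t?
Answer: 7970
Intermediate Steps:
R(b) = 2*b*(7 + 7*b) (R(b) = (7*(1 + b))*(2*b) = (7 + 7*b)*(2*b) = 2*b*(7 + 7*b))
((W(3) - 1*(-10)) + R(7))*10 = ((3 - 1*(-10)) + 14*7*(1 + 7))*10 = ((3 + 10) + 14*7*8)*10 = (13 + 784)*10 = 797*10 = 7970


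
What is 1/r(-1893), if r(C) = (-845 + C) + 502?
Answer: -1/2236 ≈ -0.00044723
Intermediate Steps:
r(C) = -343 + C
1/r(-1893) = 1/(-343 - 1893) = 1/(-2236) = -1/2236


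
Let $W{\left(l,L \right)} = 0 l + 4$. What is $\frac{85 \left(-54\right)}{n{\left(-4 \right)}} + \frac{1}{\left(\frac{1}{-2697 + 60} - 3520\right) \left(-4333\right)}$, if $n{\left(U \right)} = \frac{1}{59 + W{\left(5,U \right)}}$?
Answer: $- \frac{11630403014657373}{40219950253} \approx -2.8917 \cdot 10^{5}$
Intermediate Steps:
$W{\left(l,L \right)} = 4$ ($W{\left(l,L \right)} = 0 + 4 = 4$)
$n{\left(U \right)} = \frac{1}{63}$ ($n{\left(U \right)} = \frac{1}{59 + 4} = \frac{1}{63}$)
$\frac{85 \left(-54\right)}{n{\left(-4 \right)}} + \frac{1}{\left(\frac{1}{-2697 + 60} - 3520\right) \left(-4333\right)} = 85 \left(-54\right) \frac{1}{\frac{1}{63}} + \frac{1}{\left(\frac{1}{-2697 + 60} - 3520\right) \left(-4333\right)} = \left(-4590\right) 63 + \frac{1}{\frac{1}{-2637} - 3520} \left(- \frac{1}{4333}\right) = -289170 + \frac{1}{- \frac{1}{2637} - 3520} \left(- \frac{1}{4333}\right) = -289170 + \frac{1}{- \frac{9282241}{2637}} \left(- \frac{1}{4333}\right) = -289170 - - \frac{2637}{40219950253} = -289170 + \frac{2637}{40219950253} = - \frac{11630403014657373}{40219950253}$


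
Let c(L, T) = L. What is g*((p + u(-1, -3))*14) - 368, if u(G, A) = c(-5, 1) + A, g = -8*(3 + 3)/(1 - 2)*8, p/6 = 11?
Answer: 311440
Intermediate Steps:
p = 66 (p = 6*11 = 66)
g = 384 (g = -48/(-1)*8 = -48*(-1)*8 = -8*(-6)*8 = 48*8 = 384)
u(G, A) = -5 + A
g*((p + u(-1, -3))*14) - 368 = 384*((66 + (-5 - 3))*14) - 368 = 384*((66 - 8)*14) - 368 = 384*(58*14) - 368 = 384*812 - 368 = 311808 - 368 = 311440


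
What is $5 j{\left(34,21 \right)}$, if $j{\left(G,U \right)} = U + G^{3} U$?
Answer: $4127025$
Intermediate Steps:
$j{\left(G,U \right)} = U + U G^{3}$
$5 j{\left(34,21 \right)} = 5 \cdot 21 \left(1 + 34^{3}\right) = 5 \cdot 21 \left(1 + 39304\right) = 5 \cdot 21 \cdot 39305 = 5 \cdot 825405 = 4127025$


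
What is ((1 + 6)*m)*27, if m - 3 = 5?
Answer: 1512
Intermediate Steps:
m = 8 (m = 3 + 5 = 8)
((1 + 6)*m)*27 = ((1 + 6)*8)*27 = (7*8)*27 = 56*27 = 1512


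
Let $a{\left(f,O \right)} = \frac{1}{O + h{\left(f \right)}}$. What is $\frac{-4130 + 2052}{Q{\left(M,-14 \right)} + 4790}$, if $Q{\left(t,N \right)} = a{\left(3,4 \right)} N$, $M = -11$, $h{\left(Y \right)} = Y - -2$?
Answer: $- \frac{9351}{21548} \approx -0.43396$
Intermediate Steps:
$h{\left(Y \right)} = 2 + Y$ ($h{\left(Y \right)} = Y + 2 = 2 + Y$)
$a{\left(f,O \right)} = \frac{1}{2 + O + f}$ ($a{\left(f,O \right)} = \frac{1}{O + \left(2 + f\right)} = \frac{1}{2 + O + f}$)
$Q{\left(t,N \right)} = \frac{N}{9}$ ($Q{\left(t,N \right)} = \frac{N}{2 + 4 + 3} = \frac{N}{9}$)
$\frac{-4130 + 2052}{Q{\left(M,-14 \right)} + 4790} = \frac{-4130 + 2052}{\frac{1}{9} \left(-14\right) + 4790} = - \frac{2078}{- \frac{14}{9} + 4790} = - \frac{2078}{\frac{43096}{9}} = \left(-2078\right) \frac{9}{43096} = - \frac{9351}{21548}$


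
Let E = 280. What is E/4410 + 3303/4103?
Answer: 224501/258489 ≈ 0.86851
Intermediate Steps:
E/4410 + 3303/4103 = 280/4410 + 3303/4103 = 280*(1/4410) + 3303*(1/4103) = 4/63 + 3303/4103 = 224501/258489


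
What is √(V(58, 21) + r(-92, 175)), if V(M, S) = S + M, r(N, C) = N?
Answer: I*√13 ≈ 3.6056*I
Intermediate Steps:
V(M, S) = M + S
√(V(58, 21) + r(-92, 175)) = √((58 + 21) - 92) = √(79 - 92) = √(-13) = I*√13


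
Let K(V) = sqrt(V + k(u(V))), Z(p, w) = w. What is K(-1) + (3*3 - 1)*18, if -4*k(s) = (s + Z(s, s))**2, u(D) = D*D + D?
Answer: 144 + I ≈ 144.0 + 1.0*I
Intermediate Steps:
u(D) = D + D**2 (u(D) = D**2 + D = D + D**2)
k(s) = -s**2 (k(s) = -(s + s)**2/4 = -4*s**2/4 = -s**2)
K(V) = sqrt(V - V**2*(1 + V)**2) (K(V) = sqrt(V - (V*(1 + V))**2) = sqrt(V - V**2*(1 + V)**2))
K(-1) + (3*3 - 1)*18 = sqrt(-(1 - 1*(-1)*(1 - 1)**2)) + (3*3 - 1)*18 = sqrt(-(1 - 1*(-1)*0**2)) + (9 - 1)*18 = sqrt(-(1 - 1*(-1)*0)) + 8*18 = sqrt(-(1 + 0)) + 144 = sqrt(-1*1) + 144 = sqrt(-1) + 144 = I + 144 = 144 + I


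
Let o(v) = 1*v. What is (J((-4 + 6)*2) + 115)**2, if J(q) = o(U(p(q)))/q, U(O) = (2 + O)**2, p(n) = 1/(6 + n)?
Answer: 2156766481/160000 ≈ 13480.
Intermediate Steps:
o(v) = v
J(q) = (2 + 1/(6 + q))**2/q
(J((-4 + 6)*2) + 115)**2 = ((13 + 2*((-4 + 6)*2))**2/((((-4 + 6)*2))*(6 + (-4 + 6)*2)**2) + 115)**2 = ((13 + 2*(2*2))**2/(((2*2))*(6 + 2*2)**2) + 115)**2 = ((13 + 2*4)**2/(4*(6 + 4)**2) + 115)**2 = ((1/4)*(13 + 8)**2/10**2 + 115)**2 = ((1/4)*(1/100)*21**2 + 115)**2 = ((1/4)*(1/100)*441 + 115)**2 = (441/400 + 115)**2 = (46441/400)**2 = 2156766481/160000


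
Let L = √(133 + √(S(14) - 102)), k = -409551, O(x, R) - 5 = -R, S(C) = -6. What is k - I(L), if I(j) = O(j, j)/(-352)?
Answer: -144161947/352 - √(133 + 6*I*√3)/352 ≈ -4.0955e+5 - 0.001279*I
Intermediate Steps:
O(x, R) = 5 - R
L = √(133 + 6*I*√3) (L = √(133 + √(-6 - 102)) = √(133 + √(-108)) = √(133 + 6*I*√3) ≈ 11.541 + 0.45022*I)
I(j) = -5/352 + j/352 (I(j) = (5 - j)/(-352) = (5 - j)*(-1/352) = -5/352 + j/352)
k - I(L) = -409551 - (-5/352 + √(133 + 6*I*√3)/352) = -409551 + (5/352 - √(133 + 6*I*√3)/352) = -144161947/352 - √(133 + 6*I*√3)/352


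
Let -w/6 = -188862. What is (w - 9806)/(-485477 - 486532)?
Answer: -1123366/972009 ≈ -1.1557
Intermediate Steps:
w = 1133172 (w = -6*(-188862) = 1133172)
(w - 9806)/(-485477 - 486532) = (1133172 - 9806)/(-485477 - 486532) = 1123366/(-972009) = 1123366*(-1/972009) = -1123366/972009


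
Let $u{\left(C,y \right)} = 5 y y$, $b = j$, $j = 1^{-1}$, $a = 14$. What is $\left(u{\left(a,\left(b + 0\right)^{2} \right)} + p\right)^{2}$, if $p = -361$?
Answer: $126736$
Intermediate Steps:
$j = 1$
$b = 1$
$u{\left(C,y \right)} = 5 y^{2}$
$\left(u{\left(a,\left(b + 0\right)^{2} \right)} + p\right)^{2} = \left(5 \left(\left(1 + 0\right)^{2}\right)^{2} - 361\right)^{2} = \left(5 \left(1^{2}\right)^{2} - 361\right)^{2} = \left(5 \cdot 1^{2} - 361\right)^{2} = \left(5 \cdot 1 - 361\right)^{2} = \left(5 - 361\right)^{2} = \left(-356\right)^{2} = 126736$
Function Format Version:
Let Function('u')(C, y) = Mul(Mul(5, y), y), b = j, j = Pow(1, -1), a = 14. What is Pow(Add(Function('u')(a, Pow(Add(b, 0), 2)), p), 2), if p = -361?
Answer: 126736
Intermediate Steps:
j = 1
b = 1
Function('u')(C, y) = Mul(5, Pow(y, 2))
Pow(Add(Function('u')(a, Pow(Add(b, 0), 2)), p), 2) = Pow(Add(Mul(5, Pow(Pow(Add(1, 0), 2), 2)), -361), 2) = Pow(Add(Mul(5, Pow(Pow(1, 2), 2)), -361), 2) = Pow(Add(Mul(5, Pow(1, 2)), -361), 2) = Pow(Add(Mul(5, 1), -361), 2) = Pow(Add(5, -361), 2) = Pow(-356, 2) = 126736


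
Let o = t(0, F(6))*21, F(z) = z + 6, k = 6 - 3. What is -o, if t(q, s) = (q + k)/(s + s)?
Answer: -21/8 ≈ -2.6250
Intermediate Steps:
k = 3
F(z) = 6 + z
t(q, s) = (3 + q)/(2*s) (t(q, s) = (q + 3)/(s + s) = (3 + q)/((2*s)) = (3 + q)*(1/(2*s)) = (3 + q)/(2*s))
o = 21/8 (o = ((3 + 0)/(2*(6 + 6)))*21 = ((½)*3/12)*21 = ((½)*(1/12)*3)*21 = (⅛)*21 = 21/8 ≈ 2.6250)
-o = -1*21/8 = -21/8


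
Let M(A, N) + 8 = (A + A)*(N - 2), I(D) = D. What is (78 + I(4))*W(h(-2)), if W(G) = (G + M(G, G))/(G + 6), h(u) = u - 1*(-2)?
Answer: -328/3 ≈ -109.33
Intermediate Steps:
M(A, N) = -8 + 2*A*(-2 + N) (M(A, N) = -8 + (A + A)*(N - 2) = -8 + (2*A)*(-2 + N) = -8 + 2*A*(-2 + N))
h(u) = 2 + u (h(u) = u + 2 = 2 + u)
W(G) = (-8 - 3*G + 2*G²)/(6 + G) (W(G) = (G + (-8 - 4*G + 2*G*G))/(G + 6) = (G + (-8 - 4*G + 2*G²))/(6 + G) = (-8 - 3*G + 2*G²)/(6 + G))
(78 + I(4))*W(h(-2)) = (78 + 4)*((-8 - 3*(2 - 2) + 2*(2 - 2)²)/(6 + (2 - 2))) = 82*((-8 - 3*0 + 2*0²)/(6 + 0)) = 82*((-8 + 0 + 2*0)/6) = 82*((-8 + 0 + 0)/6) = 82*((⅙)*(-8)) = 82*(-4/3) = -328/3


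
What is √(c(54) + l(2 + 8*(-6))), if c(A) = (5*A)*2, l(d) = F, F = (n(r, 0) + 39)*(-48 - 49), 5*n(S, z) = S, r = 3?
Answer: 3*I*√9170/5 ≈ 57.456*I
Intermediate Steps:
n(S, z) = S/5
F = -19206/5 (F = ((⅕)*3 + 39)*(-48 - 49) = (⅗ + 39)*(-97) = (198/5)*(-97) = -19206/5 ≈ -3841.2)
l(d) = -19206/5
c(A) = 10*A
√(c(54) + l(2 + 8*(-6))) = √(10*54 - 19206/5) = √(540 - 19206/5) = √(-16506/5) = 3*I*√9170/5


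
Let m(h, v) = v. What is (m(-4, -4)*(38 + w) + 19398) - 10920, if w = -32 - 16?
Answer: 8518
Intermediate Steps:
w = -48
(m(-4, -4)*(38 + w) + 19398) - 10920 = (-4*(38 - 48) + 19398) - 10920 = (-4*(-10) + 19398) - 10920 = (40 + 19398) - 10920 = 19438 - 10920 = 8518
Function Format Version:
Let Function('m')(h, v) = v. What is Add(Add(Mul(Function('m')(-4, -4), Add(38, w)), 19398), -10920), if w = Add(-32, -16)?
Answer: 8518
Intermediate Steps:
w = -48
Add(Add(Mul(Function('m')(-4, -4), Add(38, w)), 19398), -10920) = Add(Add(Mul(-4, Add(38, -48)), 19398), -10920) = Add(Add(Mul(-4, -10), 19398), -10920) = Add(Add(40, 19398), -10920) = Add(19438, -10920) = 8518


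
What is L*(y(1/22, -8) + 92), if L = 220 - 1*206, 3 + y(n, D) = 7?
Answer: 1344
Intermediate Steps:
y(n, D) = 4 (y(n, D) = -3 + 7 = 4)
L = 14 (L = 220 - 206 = 14)
L*(y(1/22, -8) + 92) = 14*(4 + 92) = 14*96 = 1344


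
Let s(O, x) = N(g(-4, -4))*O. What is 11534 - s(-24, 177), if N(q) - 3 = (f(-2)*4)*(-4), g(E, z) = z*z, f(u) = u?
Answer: 12374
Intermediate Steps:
g(E, z) = z²
N(q) = 35 (N(q) = 3 - 2*4*(-4) = 3 - 8*(-4) = 3 + 32 = 35)
s(O, x) = 35*O
11534 - s(-24, 177) = 11534 - 35*(-24) = 11534 - 1*(-840) = 11534 + 840 = 12374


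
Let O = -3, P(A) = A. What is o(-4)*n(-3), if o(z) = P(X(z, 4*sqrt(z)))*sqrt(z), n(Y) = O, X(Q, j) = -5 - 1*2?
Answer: 42*I ≈ 42.0*I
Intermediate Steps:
X(Q, j) = -7 (X(Q, j) = -5 - 2 = -7)
n(Y) = -3
o(z) = -7*sqrt(z)
o(-4)*n(-3) = -14*I*(-3) = 42*I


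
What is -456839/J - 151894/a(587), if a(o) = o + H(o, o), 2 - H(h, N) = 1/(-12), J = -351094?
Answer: -636719469541/2481883486 ≈ -256.55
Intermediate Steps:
H(h, N) = 25/12 (H(h, N) = 2 - 1/(-12) = 2 - 1*(-1/12) = 2 + 1/12 = 25/12)
a(o) = 25/12 + o (a(o) = o + 25/12 = 25/12 + o)
-456839/J - 151894/a(587) = -456839/(-351094) - 151894/(25/12 + 587) = -456839*(-1/351094) - 151894/7069/12 = 456839/351094 - 151894*12/7069 = 456839/351094 - 1822728/7069 = -636719469541/2481883486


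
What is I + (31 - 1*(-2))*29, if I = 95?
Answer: 1052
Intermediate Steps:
I + (31 - 1*(-2))*29 = 95 + (31 - 1*(-2))*29 = 95 + (31 + 2)*29 = 95 + 33*29 = 95 + 957 = 1052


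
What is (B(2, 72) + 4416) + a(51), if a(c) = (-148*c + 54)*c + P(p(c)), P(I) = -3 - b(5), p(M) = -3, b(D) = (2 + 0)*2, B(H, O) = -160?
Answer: -377945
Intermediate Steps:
b(D) = 4 (b(D) = 2*2 = 4)
P(I) = -7 (P(I) = -3 - 1*4 = -3 - 4 = -7)
a(c) = -7 + c*(54 - 148*c) (a(c) = (-148*c + 54)*c - 7 = (54 - 148*c)*c - 7 = c*(54 - 148*c) - 7 = -7 + c*(54 - 148*c))
(B(2, 72) + 4416) + a(51) = (-160 + 4416) + (-7 - 148*51² + 54*51) = 4256 + (-7 - 148*2601 + 2754) = 4256 + (-7 - 384948 + 2754) = 4256 - 382201 = -377945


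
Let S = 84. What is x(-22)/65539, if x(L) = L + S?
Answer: 62/65539 ≈ 0.00094600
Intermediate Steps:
x(L) = 84 + L (x(L) = L + 84 = 84 + L)
x(-22)/65539 = (84 - 22)/65539 = 62*(1/65539) = 62/65539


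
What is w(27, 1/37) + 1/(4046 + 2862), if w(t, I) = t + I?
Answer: 6908037/255596 ≈ 27.027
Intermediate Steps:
w(t, I) = I + t
w(27, 1/37) + 1/(4046 + 2862) = (1/37 + 27) + 1/(4046 + 2862) = (1/37 + 27) + 1/6908 = 1000/37 + 1/6908 = 6908037/255596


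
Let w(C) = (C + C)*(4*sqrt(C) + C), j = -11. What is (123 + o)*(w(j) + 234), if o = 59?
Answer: 86632 - 16016*I*sqrt(11) ≈ 86632.0 - 53119.0*I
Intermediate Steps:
w(C) = 2*C*(C + 4*sqrt(C)) (w(C) = (2*C)*(C + 4*sqrt(C)) = 2*C*(C + 4*sqrt(C)))
(123 + o)*(w(j) + 234) = (123 + 59)*((2*(-11)**2 + 8*(-11)**(3/2)) + 234) = 182*((2*121 + 8*(-11*I*sqrt(11))) + 234) = 182*((242 - 88*I*sqrt(11)) + 234) = 182*(476 - 88*I*sqrt(11)) = 86632 - 16016*I*sqrt(11)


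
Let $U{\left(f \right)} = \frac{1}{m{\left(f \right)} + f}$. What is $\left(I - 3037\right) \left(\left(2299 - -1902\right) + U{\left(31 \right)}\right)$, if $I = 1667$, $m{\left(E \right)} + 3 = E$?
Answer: $- \frac{339568200}{59} \approx -5.7554 \cdot 10^{6}$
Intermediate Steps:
$m{\left(E \right)} = -3 + E$
$U{\left(f \right)} = \frac{1}{-3 + 2 f}$ ($U{\left(f \right)} = \frac{1}{\left(-3 + f\right) + f} = \frac{1}{-3 + 2 f}$)
$\left(I - 3037\right) \left(\left(2299 - -1902\right) + U{\left(31 \right)}\right) = \left(1667 - 3037\right) \left(\left(2299 - -1902\right) + \frac{1}{-3 + 2 \cdot 31}\right) = - 1370 \left(\left(2299 + 1902\right) + \frac{1}{-3 + 62}\right) = - 1370 \left(4201 + \frac{1}{59}\right) = \left(-1370\right) \frac{247860}{59} = - \frac{339568200}{59}$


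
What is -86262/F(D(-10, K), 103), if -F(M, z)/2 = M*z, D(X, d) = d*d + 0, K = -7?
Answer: 43131/5047 ≈ 8.5459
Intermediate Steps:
D(X, d) = d² (D(X, d) = d² + 0 = d²)
F(M, z) = -2*M*z
-86262/F(D(-10, K), 103) = -86262/((-2*(-7)²*103)) = -86262/((-2*49*103)) = -86262/(-10094) = -86262*(-1/10094) = 43131/5047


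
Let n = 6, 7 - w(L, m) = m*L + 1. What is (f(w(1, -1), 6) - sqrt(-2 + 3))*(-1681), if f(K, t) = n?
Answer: -8405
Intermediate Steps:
w(L, m) = 6 - L*m (w(L, m) = 7 - (m*L + 1) = 7 - (L*m + 1) = 7 - (1 + L*m) = 7 + (-1 - L*m) = 6 - L*m)
f(K, t) = 6
(f(w(1, -1), 6) - sqrt(-2 + 3))*(-1681) = (6 - sqrt(-2 + 3))*(-1681) = (6 - sqrt(1))*(-1681) = (6 - 1*1)*(-1681) = (6 - 1)*(-1681) = 5*(-1681) = -8405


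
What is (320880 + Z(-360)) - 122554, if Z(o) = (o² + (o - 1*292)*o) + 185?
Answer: 562831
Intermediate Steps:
Z(o) = 185 + o² + o*(-292 + o) (Z(o) = (o² + (o - 292)*o) + 185 = (o² + (-292 + o)*o) + 185 = (o² + o*(-292 + o)) + 185 = 185 + o² + o*(-292 + o))
(320880 + Z(-360)) - 122554 = (320880 + (185 - 292*(-360) + 2*(-360)²)) - 122554 = (320880 + (185 + 105120 + 2*129600)) - 122554 = (320880 + (185 + 105120 + 259200)) - 122554 = (320880 + 364505) - 122554 = 685385 - 122554 = 562831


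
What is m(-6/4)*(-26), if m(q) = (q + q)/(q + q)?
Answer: -26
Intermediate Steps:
m(q) = 1 (m(q) = (2*q)/((2*q)) = (2*q)*(1/(2*q)) = 1)
m(-6/4)*(-26) = 1*(-26) = -26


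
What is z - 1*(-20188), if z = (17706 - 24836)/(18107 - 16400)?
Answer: 34453786/1707 ≈ 20184.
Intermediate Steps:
z = -7130/1707 ≈ -4.1769
z - 1*(-20188) = -7130/1707 - 1*(-20188) = -7130/1707 + 20188 = 34453786/1707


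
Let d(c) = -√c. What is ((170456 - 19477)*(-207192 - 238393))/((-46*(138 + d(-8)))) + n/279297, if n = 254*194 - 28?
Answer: 6263140155541329/591240716 + 67273977715*I*√2/438196 ≈ 1.0593e+7 + 2.1712e+5*I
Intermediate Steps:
n = 49248 (n = 49276 - 28 = 49248)
((170456 - 19477)*(-207192 - 238393))/((-46*(138 + d(-8)))) + n/279297 = ((170456 - 19477)*(-207192 - 238393))/((-46*(138 - √(-8)))) + 49248/279297 = (150979*(-445585))/((-46*(138 - 2*I*√2))) + 49248*(1/279297) = -67273977715*(-1/(46*(138 - 2*I*√2))) + 5472/31033 = -67273977715/(-6348 + 92*I*√2) + 5472/31033 = 5472/31033 - 67273977715/(-6348 + 92*I*√2)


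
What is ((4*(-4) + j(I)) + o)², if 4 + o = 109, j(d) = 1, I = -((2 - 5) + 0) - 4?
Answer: 8100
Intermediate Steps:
I = -1 (I = -(-3 + 0) - 4 = -1*(-3) - 4 = 3 - 4 = -1)
o = 105 (o = -4 + 109 = 105)
((4*(-4) + j(I)) + o)² = ((4*(-4) + 1) + 105)² = ((-16 + 1) + 105)² = (-15 + 105)² = 90² = 8100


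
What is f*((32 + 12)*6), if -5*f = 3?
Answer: -792/5 ≈ -158.40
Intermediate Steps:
f = -3/5 (f = -1/5*3 = -3/5 ≈ -0.60000)
f*((32 + 12)*6) = -3*(32 + 12)*6/5 = -132*6/5 = -3/5*264 = -792/5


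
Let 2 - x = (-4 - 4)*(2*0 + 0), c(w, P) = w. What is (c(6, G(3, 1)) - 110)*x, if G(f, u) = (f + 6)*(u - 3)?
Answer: -208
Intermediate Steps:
G(f, u) = (-3 + u)*(6 + f) (G(f, u) = (6 + f)*(-3 + u) = (-3 + u)*(6 + f))
x = 2 (x = 2 - (-4 - 4)*(2*0 + 0) = 2 - (-8)*(0 + 0) = 2 - (-8)*0 = 2 - 1*0 = 2 + 0 = 2)
(c(6, G(3, 1)) - 110)*x = (6 - 110)*2 = -104*2 = -208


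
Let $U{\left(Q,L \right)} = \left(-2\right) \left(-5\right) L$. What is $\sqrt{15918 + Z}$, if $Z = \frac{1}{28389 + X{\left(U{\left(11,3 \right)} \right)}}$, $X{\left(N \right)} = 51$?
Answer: $\frac{\sqrt{357639257590}}{4740} \approx 126.17$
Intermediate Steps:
$U{\left(Q,L \right)} = 10 L$
$Z = \frac{1}{28440}$ ($Z = \frac{1}{28389 + 51} = \frac{1}{28440} \approx 3.5162 \cdot 10^{-5}$)
$\sqrt{15918 + Z} = \sqrt{15918 + \frac{1}{28440}} = \sqrt{\frac{452707921}{28440}} = \frac{\sqrt{357639257590}}{4740}$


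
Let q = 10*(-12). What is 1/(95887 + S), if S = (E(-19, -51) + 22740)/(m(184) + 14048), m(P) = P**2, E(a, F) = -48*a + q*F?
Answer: 3992/382783385 ≈ 1.0429e-5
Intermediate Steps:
q = -120
E(a, F) = -120*F - 48*a (E(a, F) = -48*a - 120*F = -120*F - 48*a)
S = 2481/3992 (S = ((-120*(-51) - 48*(-19)) + 22740)/(184**2 + 14048) = ((6120 + 912) + 22740)/(33856 + 14048) = (7032 + 22740)/47904 = 29772*(1/47904) = 2481/3992 ≈ 0.62149)
1/(95887 + S) = 1/(95887 + 2481/3992) = 1/(382783385/3992) = 3992/382783385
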